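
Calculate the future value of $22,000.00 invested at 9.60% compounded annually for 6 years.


Compound interest formula: A = P(1 + r/n)^(nt)
A = $22,000.00 × (1 + 0.096/1)^(1 × 6)
Growth factor: (1 + 0.096/1)^6 = 1.73325844
A = $22,000.00 × 1.73325844
A = $38,131.69

A = P(1 + r/n)^(nt) = $38,131.69


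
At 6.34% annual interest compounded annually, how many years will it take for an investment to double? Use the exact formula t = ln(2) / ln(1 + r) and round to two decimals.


Doubling condition: (1 + r)^t = 2
Take ln of both sides: t × ln(1 + r) = ln(2)
t = ln(2) / ln(1 + r)
t = 0.693147 / 0.061471
t = 11.28

t = ln(2) / ln(1 + r) = 11.28 years


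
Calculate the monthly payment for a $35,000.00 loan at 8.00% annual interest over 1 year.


Loan payment formula: PMT = PV × r / (1 − (1 + r)^(−n))
Monthly rate r = 0.08/12 ≈ 0.00666667, n = 12 months
Denominator: 1 − (1 + 0.08/12)^(−12) = 0.0766385
PMT = $35,000.00 × (0.08/12) / 0.0766385
PMT = $3,044.60 per month

PMT = PV × r / (1-(1+r)^(-n)) = $3,044.60/month


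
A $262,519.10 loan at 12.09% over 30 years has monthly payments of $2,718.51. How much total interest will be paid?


Total paid over the life of the loan = PMT × n.
Total paid = $2,718.51 × 360 = $978,663.60
Total interest = total paid − principal = $978,663.60 − $262,519.10 = $716,144.50

Total interest = (PMT × n) - PV = $716,144.50


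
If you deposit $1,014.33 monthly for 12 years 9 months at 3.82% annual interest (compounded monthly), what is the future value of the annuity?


Future value of an ordinary annuity: FV = PMT × ((1 + r)^n − 1) / r
Monthly rate r = 0.0382/12 ≈ 0.00318333, n = 153
FV = $1,014.33 × ((1 + 0.0382/12)^153 − 1) / (0.0382/12)
FV = $1,014.33 × 196.727580
FV = $199,546.69

FV = PMT × ((1+r)^n - 1)/r = $199,546.69


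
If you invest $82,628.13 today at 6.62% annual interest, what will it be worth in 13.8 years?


Future value formula: FV = PV × (1 + r)^t
FV = $82,628.13 × (1 + 0.0662)^13.8
FV = $82,628.13 × 2.4219979
FV = $200,125.16

FV = PV × (1 + r)^t = $200,125.16


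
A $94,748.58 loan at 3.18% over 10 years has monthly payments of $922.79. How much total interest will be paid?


Total paid over the life of the loan = PMT × n.
Total paid = $922.79 × 120 = $110,734.80
Total interest = total paid − principal = $110,734.80 − $94,748.58 = $15,986.22

Total interest = (PMT × n) - PV = $15,986.22


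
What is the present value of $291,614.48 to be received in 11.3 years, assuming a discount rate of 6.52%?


Present value formula: PV = FV / (1 + r)^t
PV = $291,614.48 / (1 + 0.0652)^11.3
PV = $291,614.48 / 2.0416067
PV = $142,835.78

PV = FV / (1 + r)^t = $142,835.78


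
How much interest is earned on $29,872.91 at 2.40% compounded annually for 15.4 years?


Compound interest earned = final amount − principal.
A = P(1 + r/n)^(nt) = $29,872.91 × (1 + 0.024/1)^(1 × 15.4) = $43,042.44
Interest = A − P = $43,042.44 − $29,872.91 = $13,169.53

Interest = A - P = $13,169.53


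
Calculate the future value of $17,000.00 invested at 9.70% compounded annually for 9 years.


Compound interest formula: A = P(1 + r/n)^(nt)
A = $17,000.00 × (1 + 0.097/1)^(1 × 9)
Growth factor: (1 + 0.097/1)^9 = 2.300698
A = $17,000.00 × 2.300698
A = $39,111.87

A = P(1 + r/n)^(nt) = $39,111.87


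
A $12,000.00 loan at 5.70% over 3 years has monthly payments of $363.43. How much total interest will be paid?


Total paid over the life of the loan = PMT × n.
Total paid = $363.43 × 36 = $13,083.48
Total interest = total paid − principal = $13,083.48 − $12,000.00 = $1,083.48

Total interest = (PMT × n) - PV = $1,083.48


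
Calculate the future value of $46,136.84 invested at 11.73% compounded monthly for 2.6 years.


Compound interest formula: A = P(1 + r/n)^(nt)
A = $46,136.84 × (1 + 0.1173/12)^(12 × 2.6)
Growth factor: (1 + 0.1173/12)^31.2 = 1.3545903
A = $46,136.84 × 1.3545903
A = $62,496.52

A = P(1 + r/n)^(nt) = $62,496.52


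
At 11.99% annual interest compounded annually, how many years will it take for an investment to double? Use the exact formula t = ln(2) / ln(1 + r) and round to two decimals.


Doubling condition: (1 + r)^t = 2
Take ln of both sides: t × ln(1 + r) = ln(2)
t = ln(2) / ln(1 + r)
t = 0.693147 / 0.113239
t = 6.12

t = ln(2) / ln(1 + r) = 6.12 years


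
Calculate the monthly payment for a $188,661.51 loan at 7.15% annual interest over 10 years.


Loan payment formula: PMT = PV × r / (1 − (1 + r)^(−n))
Monthly rate r = 0.0715/12 ≈ 0.00595833, n = 120 months
Denominator: 1 − (1 + 0.0715/12)^(−120) = 0.509769
PMT = $188,661.51 × (0.0715/12) / 0.509769
PMT = $2,205.13 per month

PMT = PV × r / (1-(1+r)^(-n)) = $2,205.13/month


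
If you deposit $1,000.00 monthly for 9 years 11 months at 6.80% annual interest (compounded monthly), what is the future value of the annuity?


Future value of an ordinary annuity: FV = PMT × ((1 + r)^n − 1) / r
Monthly rate r = 0.068/12 ≈ 0.00566667, n = 119
FV = $1,000.00 × ((1 + 0.068/12)^119 − 1) / (0.068/12)
FV = $1,000.00 × 169.233832
FV = $169,233.83

FV = PMT × ((1+r)^n - 1)/r = $169,233.83


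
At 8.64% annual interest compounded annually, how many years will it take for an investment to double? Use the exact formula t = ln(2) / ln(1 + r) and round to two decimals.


Doubling condition: (1 + r)^t = 2
Take ln of both sides: t × ln(1 + r) = ln(2)
t = ln(2) / ln(1 + r)
t = 0.693147 / 0.082869
t = 8.36

t = ln(2) / ln(1 + r) = 8.36 years


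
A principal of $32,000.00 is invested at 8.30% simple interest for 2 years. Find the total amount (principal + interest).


Total amount formula: A = P(1 + rt) = P + P·r·t
Interest: I = P × r × t = $32,000.00 × 0.083 × 2 = $5,312.00
A = P + I = $32,000.00 + $5,312.00 = $37,312.00

A = P + I = P(1 + rt) = $37,312.00


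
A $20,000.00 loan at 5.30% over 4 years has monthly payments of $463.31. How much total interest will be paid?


Total paid over the life of the loan = PMT × n.
Total paid = $463.31 × 48 = $22,238.88
Total interest = total paid − principal = $22,238.88 − $20,000.00 = $2,238.88

Total interest = (PMT × n) - PV = $2,238.88


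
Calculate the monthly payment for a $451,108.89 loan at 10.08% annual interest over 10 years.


Loan payment formula: PMT = PV × r / (1 − (1 + r)^(−n))
Monthly rate r = 0.1008/12 = 0.0084, n = 120 months
Denominator: 1 − (1 + 0.1008/12)^(−120) = 0.633512
PMT = $451,108.89 × (0.1008/12) / 0.633512
PMT = $5,981.44 per month

PMT = PV × r / (1-(1+r)^(-n)) = $5,981.44/month


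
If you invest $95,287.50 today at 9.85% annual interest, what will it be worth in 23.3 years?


Future value formula: FV = PV × (1 + r)^t
FV = $95,287.50 × (1 + 0.0985)^23.3
FV = $95,287.50 × 8.9256824
FV = $850,505.96

FV = PV × (1 + r)^t = $850,505.96


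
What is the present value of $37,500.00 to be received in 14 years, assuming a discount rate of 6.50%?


Present value formula: PV = FV / (1 + r)^t
PV = $37,500.00 / (1 + 0.065)^14
PV = $37,500.00 / 2.414874
PV = $15,528.76

PV = FV / (1 + r)^t = $15,528.76


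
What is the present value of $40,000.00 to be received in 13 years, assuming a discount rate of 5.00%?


Present value formula: PV = FV / (1 + r)^t
PV = $40,000.00 / (1 + 0.05)^13
PV = $40,000.00 / 1.8856491
PV = $21,212.85

PV = FV / (1 + r)^t = $21,212.85


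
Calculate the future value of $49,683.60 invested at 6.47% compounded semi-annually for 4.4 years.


Compound interest formula: A = P(1 + r/n)^(nt)
A = $49,683.60 × (1 + 0.0647/2)^(2 × 4.4)
Growth factor: (1 + 0.0647/2)^8.8 = 1.3233578
A = $49,683.60 × 1.3233578
A = $65,749.18

A = P(1 + r/n)^(nt) = $65,749.18


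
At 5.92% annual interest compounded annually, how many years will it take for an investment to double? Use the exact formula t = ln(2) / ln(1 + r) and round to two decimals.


Doubling condition: (1 + r)^t = 2
Take ln of both sides: t × ln(1 + r) = ln(2)
t = ln(2) / ln(1 + r)
t = 0.693147 / 0.057514
t = 12.05

t = ln(2) / ln(1 + r) = 12.05 years


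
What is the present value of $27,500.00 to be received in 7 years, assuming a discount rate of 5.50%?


Present value formula: PV = FV / (1 + r)^t
PV = $27,500.00 / (1 + 0.055)^7
PV = $27,500.00 / 1.454679
PV = $18,904.51

PV = FV / (1 + r)^t = $18,904.51


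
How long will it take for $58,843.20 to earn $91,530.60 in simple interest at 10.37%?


Rearrange the simple interest formula for t:
I = P × r × t  ⇒  t = I / (P × r)
t = $91,530.60 / ($58,843.20 × 0.1037)
t = 15

t = I/(P×r) = 15 years


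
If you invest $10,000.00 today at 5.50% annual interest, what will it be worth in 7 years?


Future value formula: FV = PV × (1 + r)^t
FV = $10,000.00 × (1 + 0.055)^7
FV = $10,000.00 × 1.454679
FV = $14,546.79

FV = PV × (1 + r)^t = $14,546.79


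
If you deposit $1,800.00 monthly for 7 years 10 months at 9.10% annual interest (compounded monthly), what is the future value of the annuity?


Future value of an ordinary annuity: FV = PMT × ((1 + r)^n − 1) / r
Monthly rate r = 0.091/12 ≈ 0.00758333, n = 94
FV = $1,800.00 × ((1 + 0.091/12)^94 − 1) / (0.091/12)
FV = $1,800.00 × 136.389147
FV = $245,500.46

FV = PMT × ((1+r)^n - 1)/r = $245,500.46


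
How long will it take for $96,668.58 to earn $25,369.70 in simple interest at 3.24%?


Rearrange the simple interest formula for t:
I = P × r × t  ⇒  t = I / (P × r)
t = $25,369.70 / ($96,668.58 × 0.0324)
t = 8.1

t = I/(P×r) = 8.1 years


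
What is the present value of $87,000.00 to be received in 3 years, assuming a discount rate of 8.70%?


Present value formula: PV = FV / (1 + r)^t
PV = $87,000.00 / (1 + 0.087)^3
PV = $87,000.00 / 1.2843655
PV = $67,737.73

PV = FV / (1 + r)^t = $67,737.73


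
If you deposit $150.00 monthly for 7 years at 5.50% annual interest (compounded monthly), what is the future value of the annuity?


Future value of an ordinary annuity: FV = PMT × ((1 + r)^n − 1) / r
Monthly rate r = 0.055/12 ≈ 0.00458333, n = 84
FV = $150.00 × ((1 + 0.055/12)^84 − 1) / (0.055/12)
FV = $150.00 × 102.179391
FV = $15,326.91

FV = PMT × ((1+r)^n - 1)/r = $15,326.91


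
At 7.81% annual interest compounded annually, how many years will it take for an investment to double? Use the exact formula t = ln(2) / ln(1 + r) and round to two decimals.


Doubling condition: (1 + r)^t = 2
Take ln of both sides: t × ln(1 + r) = ln(2)
t = ln(2) / ln(1 + r)
t = 0.693147 / 0.075200
t = 9.22

t = ln(2) / ln(1 + r) = 9.22 years


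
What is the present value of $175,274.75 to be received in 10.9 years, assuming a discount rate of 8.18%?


Present value formula: PV = FV / (1 + r)^t
PV = $175,274.75 / (1 + 0.0818)^10.9
PV = $175,274.75 / 2.3561452
PV = $74,390.47

PV = FV / (1 + r)^t = $74,390.47


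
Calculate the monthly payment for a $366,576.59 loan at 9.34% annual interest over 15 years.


Loan payment formula: PMT = PV × r / (1 − (1 + r)^(−n))
Monthly rate r = 0.0934/12 ≈ 0.00778333, n = 180 months
Denominator: 1 − (1 + 0.0934/12)^(−180) = 0.752310
PMT = $366,576.59 × (0.0934/12) / 0.752310
PMT = $3,792.57 per month

PMT = PV × r / (1-(1+r)^(-n)) = $3,792.57/month


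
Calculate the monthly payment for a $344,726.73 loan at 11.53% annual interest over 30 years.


Loan payment formula: PMT = PV × r / (1 − (1 + r)^(−n))
Monthly rate r = 0.1153/12 ≈ 0.00960833, n = 360 months
Denominator: 1 − (1 + 0.1153/12)^(−360) = 0.968015
PMT = $344,726.73 × (0.1153/12) / 0.968015
PMT = $3,421.69 per month

PMT = PV × r / (1-(1+r)^(-n)) = $3,421.69/month


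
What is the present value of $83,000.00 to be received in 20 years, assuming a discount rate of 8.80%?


Present value formula: PV = FV / (1 + r)^t
PV = $83,000.00 / (1 + 0.088)^20
PV = $83,000.00 / 5.402290
PV = $15,363.85

PV = FV / (1 + r)^t = $15,363.85


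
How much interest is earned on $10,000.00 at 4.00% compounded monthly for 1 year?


Compound interest earned = final amount − principal.
A = P(1 + r/n)^(nt) = $10,000.00 × (1 + 0.04/12)^(12 × 1) = $10,407.42
Interest = A − P = $10,407.42 − $10,000.00 = $407.42

Interest = A - P = $407.42


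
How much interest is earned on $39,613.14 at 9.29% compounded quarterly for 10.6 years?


Compound interest earned = final amount − principal.
A = P(1 + r/n)^(nt) = $39,613.14 × (1 + 0.0929/4)^(4 × 10.6) = $104,861.41
Interest = A − P = $104,861.41 − $39,613.14 = $65,248.27

Interest = A - P = $65,248.27


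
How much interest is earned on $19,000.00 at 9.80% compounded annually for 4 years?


Compound interest earned = final amount − principal.
A = P(1 + r/n)^(nt) = $19,000.00 × (1 + 0.098/1)^(1 × 4) = $27,616.14
Interest = A − P = $27,616.14 − $19,000.00 = $8,616.14

Interest = A - P = $8,616.14


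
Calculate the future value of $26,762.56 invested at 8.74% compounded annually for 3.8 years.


Compound interest formula: A = P(1 + r/n)^(nt)
A = $26,762.56 × (1 + 0.0874/1)^(1 × 3.8)
Growth factor: (1 + 0.0874/1)^3.8 = 1.3749264
A = $26,762.56 × 1.3749264
A = $36,796.55

A = P(1 + r/n)^(nt) = $36,796.55


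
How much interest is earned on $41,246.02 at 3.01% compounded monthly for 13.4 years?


Compound interest earned = final amount − principal.
A = P(1 + r/n)^(nt) = $41,246.02 × (1 + 0.0301/12)^(12 × 13.4) = $61,706.52
Interest = A − P = $61,706.52 − $41,246.02 = $20,460.50

Interest = A - P = $20,460.50


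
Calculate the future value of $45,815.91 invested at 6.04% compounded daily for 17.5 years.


Compound interest formula: A = P(1 + r/n)^(nt)
A = $45,815.91 × (1 + 0.0604/365)^(365 × 17.5)
Growth factor: (1 + 0.0604/365)^6387.5 = 2.8774732
A = $45,815.91 × 2.8774732
A = $131,834.05

A = P(1 + r/n)^(nt) = $131,834.05


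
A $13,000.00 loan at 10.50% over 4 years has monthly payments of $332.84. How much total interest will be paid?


Total paid over the life of the loan = PMT × n.
Total paid = $332.84 × 48 = $15,976.32
Total interest = total paid − principal = $15,976.32 − $13,000.00 = $2,976.32

Total interest = (PMT × n) - PV = $2,976.32


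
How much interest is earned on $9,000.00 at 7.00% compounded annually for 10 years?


Compound interest earned = final amount − principal.
A = P(1 + r/n)^(nt) = $9,000.00 × (1 + 0.07/1)^(1 × 10) = $17,704.36
Interest = A − P = $17,704.36 − $9,000.00 = $8,704.36

Interest = A - P = $8,704.36


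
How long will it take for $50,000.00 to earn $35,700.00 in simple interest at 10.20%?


Rearrange the simple interest formula for t:
I = P × r × t  ⇒  t = I / (P × r)
t = $35,700.00 / ($50,000.00 × 0.102)
t = 7

t = I/(P×r) = 7 years


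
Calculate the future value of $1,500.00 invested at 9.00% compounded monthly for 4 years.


Compound interest formula: A = P(1 + r/n)^(nt)
A = $1,500.00 × (1 + 0.09/12)^(12 × 4)
Growth factor: (1 + 0.09/12)^48 = 1.431405
A = $1,500.00 × 1.431405
A = $2,147.11

A = P(1 + r/n)^(nt) = $2,147.11


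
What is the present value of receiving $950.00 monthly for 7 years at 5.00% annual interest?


Present value of an ordinary annuity: PV = PMT × (1 − (1 + r)^(−n)) / r
Monthly rate r = 0.05/12 ≈ 0.00416667, n = 84
PV = $950.00 × (1 − (1 + 0.05/12)^(−84)) / (0.05/12)
PV = $950.00 × 70.751835
PV = $67,214.24

PV = PMT × (1-(1+r)^(-n))/r = $67,214.24


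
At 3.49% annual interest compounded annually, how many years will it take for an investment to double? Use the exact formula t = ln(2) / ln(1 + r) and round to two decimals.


Doubling condition: (1 + r)^t = 2
Take ln of both sides: t × ln(1 + r) = ln(2)
t = ln(2) / ln(1 + r)
t = 0.693147 / 0.034305
t = 20.21

t = ln(2) / ln(1 + r) = 20.21 years


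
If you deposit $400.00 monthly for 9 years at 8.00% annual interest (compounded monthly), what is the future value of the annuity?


Future value of an ordinary annuity: FV = PMT × ((1 + r)^n − 1) / r
Monthly rate r = 0.08/12 ≈ 0.00666667, n = 108
FV = $400.00 × ((1 + 0.08/12)^108 − 1) / (0.08/12)
FV = $400.00 × 157.429535
FV = $62,971.81

FV = PMT × ((1+r)^n - 1)/r = $62,971.81


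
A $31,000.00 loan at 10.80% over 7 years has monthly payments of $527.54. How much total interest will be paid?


Total paid over the life of the loan = PMT × n.
Total paid = $527.54 × 84 = $44,313.36
Total interest = total paid − principal = $44,313.36 − $31,000.00 = $13,313.36

Total interest = (PMT × n) - PV = $13,313.36


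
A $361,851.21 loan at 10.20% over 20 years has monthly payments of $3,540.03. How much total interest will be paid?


Total paid over the life of the loan = PMT × n.
Total paid = $3,540.03 × 240 = $849,607.20
Total interest = total paid − principal = $849,607.20 − $361,851.21 = $487,755.99

Total interest = (PMT × n) - PV = $487,755.99


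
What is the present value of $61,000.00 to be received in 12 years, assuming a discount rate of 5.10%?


Present value formula: PV = FV / (1 + r)^t
PV = $61,000.00 / (1 + 0.051)^12
PV = $61,000.00 / 1.816488
PV = $33,581.28

PV = FV / (1 + r)^t = $33,581.28


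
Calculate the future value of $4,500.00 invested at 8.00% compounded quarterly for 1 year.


Compound interest formula: A = P(1 + r/n)^(nt)
A = $4,500.00 × (1 + 0.08/4)^(4 × 1)
Growth factor: (1 + 0.08/4)^4 = 1.082432
A = $4,500.00 × 1.082432
A = $4,870.94

A = P(1 + r/n)^(nt) = $4,870.94


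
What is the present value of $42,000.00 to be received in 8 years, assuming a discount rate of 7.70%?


Present value formula: PV = FV / (1 + r)^t
PV = $42,000.00 / (1 + 0.077)^8
PV = $42,000.00 / 1.810196
PV = $23,201.91

PV = FV / (1 + r)^t = $23,201.91


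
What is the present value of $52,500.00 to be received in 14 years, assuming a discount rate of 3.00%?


Present value formula: PV = FV / (1 + r)^t
PV = $52,500.00 / (1 + 0.03)^14
PV = $52,500.00 / 1.512590
PV = $34,708.68

PV = FV / (1 + r)^t = $34,708.68


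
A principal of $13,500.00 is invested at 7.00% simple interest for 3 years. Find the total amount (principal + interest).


Total amount formula: A = P(1 + rt) = P + P·r·t
Interest: I = P × r × t = $13,500.00 × 0.07 × 3 = $2,835.00
A = P + I = $13,500.00 + $2,835.00 = $16,335.00

A = P + I = P(1 + rt) = $16,335.00


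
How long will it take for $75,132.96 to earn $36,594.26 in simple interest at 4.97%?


Rearrange the simple interest formula for t:
I = P × r × t  ⇒  t = I / (P × r)
t = $36,594.26 / ($75,132.96 × 0.0497)
t = 9.8

t = I/(P×r) = 9.8 years


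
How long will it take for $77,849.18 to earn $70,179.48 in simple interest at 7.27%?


Rearrange the simple interest formula for t:
I = P × r × t  ⇒  t = I / (P × r)
t = $70,179.48 / ($77,849.18 × 0.0727)
t = 12.4

t = I/(P×r) = 12.4 years


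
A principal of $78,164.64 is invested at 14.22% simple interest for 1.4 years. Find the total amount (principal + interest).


Total amount formula: A = P(1 + rt) = P + P·r·t
Interest: I = P × r × t = $78,164.64 × 0.1422 × 1.4 = $15,561.02
A = P + I = $78,164.64 + $15,561.02 = $93,725.66

A = P + I = P(1 + rt) = $93,725.66


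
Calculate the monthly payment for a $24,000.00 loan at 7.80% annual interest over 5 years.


Loan payment formula: PMT = PV × r / (1 − (1 + r)^(−n))
Monthly rate r = 0.078/12 = 0.0065, n = 60 months
Denominator: 1 − (1 + 0.078/12)^(−60) = 0.322088
PMT = $24,000.00 × (0.078/12) / 0.322088
PMT = $484.34 per month

PMT = PV × r / (1-(1+r)^(-n)) = $484.34/month


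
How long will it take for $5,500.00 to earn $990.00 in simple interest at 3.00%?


Rearrange the simple interest formula for t:
I = P × r × t  ⇒  t = I / (P × r)
t = $990.00 / ($5,500.00 × 0.03)
t = 6

t = I/(P×r) = 6 years


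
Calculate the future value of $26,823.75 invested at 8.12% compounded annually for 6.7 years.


Compound interest formula: A = P(1 + r/n)^(nt)
A = $26,823.75 × (1 + 0.0812/1)^(1 × 6.7)
Growth factor: (1 + 0.0812/1)^6.7 = 1.6872151
A = $26,823.75 × 1.6872151
A = $45,257.44

A = P(1 + r/n)^(nt) = $45,257.44


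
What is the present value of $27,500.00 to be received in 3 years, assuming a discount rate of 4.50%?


Present value formula: PV = FV / (1 + r)^t
PV = $27,500.00 / (1 + 0.045)^3
PV = $27,500.00 / 1.141166
PV = $24,098.16

PV = FV / (1 + r)^t = $24,098.16


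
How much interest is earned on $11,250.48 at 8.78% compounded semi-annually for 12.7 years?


Compound interest earned = final amount − principal.
A = P(1 + r/n)^(nt) = $11,250.48 × (1 + 0.0878/2)^(2 × 12.7) = $33,504.80
Interest = A − P = $33,504.80 − $11,250.48 = $22,254.32

Interest = A - P = $22,254.32


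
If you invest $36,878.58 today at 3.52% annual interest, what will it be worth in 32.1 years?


Future value formula: FV = PV × (1 + r)^t
FV = $36,878.58 × (1 + 0.0352)^32.1
FV = $36,878.58 × 3.0358398
FV = $111,957.46

FV = PV × (1 + r)^t = $111,957.46


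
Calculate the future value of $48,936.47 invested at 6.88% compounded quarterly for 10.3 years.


Compound interest formula: A = P(1 + r/n)^(nt)
A = $48,936.47 × (1 + 0.0688/4)^(4 × 10.3)
Growth factor: (1 + 0.0688/4)^41.2 = 2.0190249
A = $48,936.47 × 2.0190249
A = $98,803.95

A = P(1 + r/n)^(nt) = $98,803.95


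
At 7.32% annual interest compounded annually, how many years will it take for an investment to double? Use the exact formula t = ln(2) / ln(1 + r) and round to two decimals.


Doubling condition: (1 + r)^t = 2
Take ln of both sides: t × ln(1 + r) = ln(2)
t = ln(2) / ln(1 + r)
t = 0.693147 / 0.070645
t = 9.81

t = ln(2) / ln(1 + r) = 9.81 years


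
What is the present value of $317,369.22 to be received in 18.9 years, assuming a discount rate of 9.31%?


Present value formula: PV = FV / (1 + r)^t
PV = $317,369.22 / (1 + 0.0931)^18.9
PV = $317,369.22 / 5.378634
PV = $59,005.54

PV = FV / (1 + r)^t = $59,005.54


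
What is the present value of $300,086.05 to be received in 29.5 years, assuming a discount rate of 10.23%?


Present value formula: PV = FV / (1 + r)^t
PV = $300,086.05 / (1 + 0.1023)^29.5
PV = $300,086.05 / 17.694745
PV = $16,959.05

PV = FV / (1 + r)^t = $16,959.05


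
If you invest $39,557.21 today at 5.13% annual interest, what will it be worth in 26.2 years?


Future value formula: FV = PV × (1 + r)^t
FV = $39,557.21 × (1 + 0.0513)^26.2
FV = $39,557.21 × 3.70884435
FV = $146,711.53

FV = PV × (1 + r)^t = $146,711.53


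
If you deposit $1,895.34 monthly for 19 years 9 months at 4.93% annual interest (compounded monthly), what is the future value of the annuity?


Future value of an ordinary annuity: FV = PMT × ((1 + r)^n − 1) / r
Monthly rate r = 0.0493/12 ≈ 0.00410833, n = 237
FV = $1,895.34 × ((1 + 0.0493/12)^237 − 1) / (0.0493/12)
FV = $1,895.34 × 399.768173
FV = $757,696.61

FV = PMT × ((1+r)^n - 1)/r = $757,696.61


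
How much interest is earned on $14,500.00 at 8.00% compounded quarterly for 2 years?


Compound interest earned = final amount − principal.
A = P(1 + r/n)^(nt) = $14,500.00 × (1 + 0.08/4)^(4 × 2) = $16,989.06
Interest = A − P = $16,989.06 − $14,500.00 = $2,489.06

Interest = A - P = $2,489.06


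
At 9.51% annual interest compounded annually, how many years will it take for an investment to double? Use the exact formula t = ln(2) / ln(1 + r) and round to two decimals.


Doubling condition: (1 + r)^t = 2
Take ln of both sides: t × ln(1 + r) = ln(2)
t = ln(2) / ln(1 + r)
t = 0.693147 / 0.090846
t = 7.63

t = ln(2) / ln(1 + r) = 7.63 years


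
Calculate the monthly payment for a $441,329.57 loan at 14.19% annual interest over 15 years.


Loan payment formula: PMT = PV × r / (1 − (1 + r)^(−n))
Monthly rate r = 0.1419/12 = 0.011825, n = 180 months
Denominator: 1 − (1 + 0.1419/12)^(−180) = 0.879489
PMT = $441,329.57 × (0.1419/12) / 0.879489
PMT = $5,933.81 per month

PMT = PV × r / (1-(1+r)^(-n)) = $5,933.81/month


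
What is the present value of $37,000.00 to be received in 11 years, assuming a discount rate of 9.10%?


Present value formula: PV = FV / (1 + r)^t
PV = $37,000.00 / (1 + 0.091)^11
PV = $37,000.00 / 2.606587
PV = $14,194.81

PV = FV / (1 + r)^t = $14,194.81


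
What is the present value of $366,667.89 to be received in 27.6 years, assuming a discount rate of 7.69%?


Present value formula: PV = FV / (1 + r)^t
PV = $366,667.89 / (1 + 0.0769)^27.6
PV = $366,667.89 / 7.727525
PV = $47,449.59

PV = FV / (1 + r)^t = $47,449.59


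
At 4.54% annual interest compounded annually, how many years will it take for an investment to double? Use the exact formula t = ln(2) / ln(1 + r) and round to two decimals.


Doubling condition: (1 + r)^t = 2
Take ln of both sides: t × ln(1 + r) = ln(2)
t = ln(2) / ln(1 + r)
t = 0.693147 / 0.044400
t = 15.61

t = ln(2) / ln(1 + r) = 15.61 years


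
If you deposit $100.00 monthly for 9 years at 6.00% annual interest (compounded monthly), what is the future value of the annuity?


Future value of an ordinary annuity: FV = PMT × ((1 + r)^n − 1) / r
Monthly rate r = 0.06/12 = 0.005, n = 108
FV = $100.00 × ((1 + 0.06/12)^108 − 1) / (0.06/12)
FV = $100.00 × 142.739900
FV = $14,273.99

FV = PMT × ((1+r)^n - 1)/r = $14,273.99


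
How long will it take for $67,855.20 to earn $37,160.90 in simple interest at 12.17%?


Rearrange the simple interest formula for t:
I = P × r × t  ⇒  t = I / (P × r)
t = $37,160.90 / ($67,855.20 × 0.1217)
t = 4.5

t = I/(P×r) = 4.5 years


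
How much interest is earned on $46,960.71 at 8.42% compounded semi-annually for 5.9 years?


Compound interest earned = final amount − principal.
A = P(1 + r/n)^(nt) = $46,960.71 × (1 + 0.0842/2)^(2 × 5.9) = $76,395.10
Interest = A − P = $76,395.10 − $46,960.71 = $29,434.39

Interest = A - P = $29,434.39


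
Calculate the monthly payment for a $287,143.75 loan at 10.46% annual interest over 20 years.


Loan payment formula: PMT = PV × r / (1 − (1 + r)^(−n))
Monthly rate r = 0.1046/12 ≈ 0.00871667, n = 240 months
Denominator: 1 − (1 + 0.1046/12)^(−240) = 0.875436
PMT = $287,143.75 × (0.1046/12) / 0.875436
PMT = $2,859.07 per month

PMT = PV × r / (1-(1+r)^(-n)) = $2,859.07/month


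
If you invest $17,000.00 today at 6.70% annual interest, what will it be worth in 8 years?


Future value formula: FV = PV × (1 + r)^t
FV = $17,000.00 × (1 + 0.067)^8
FV = $17,000.00 × 1.6800235
FV = $28,560.40

FV = PV × (1 + r)^t = $28,560.40


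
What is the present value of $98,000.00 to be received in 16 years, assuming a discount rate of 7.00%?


Present value formula: PV = FV / (1 + r)^t
PV = $98,000.00 / (1 + 0.07)^16
PV = $98,000.00 / 2.952164
PV = $33,195.99

PV = FV / (1 + r)^t = $33,195.99


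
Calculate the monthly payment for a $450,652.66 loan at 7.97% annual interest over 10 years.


Loan payment formula: PMT = PV × r / (1 − (1 + r)^(−n))
Monthly rate r = 0.0797/12 ≈ 0.00664167, n = 120 months
Denominator: 1 − (1 + 0.0797/12)^(−120) = 0.548132
PMT = $450,652.66 × (0.0797/12) / 0.548132
PMT = $5,460.52 per month

PMT = PV × r / (1-(1+r)^(-n)) = $5,460.52/month


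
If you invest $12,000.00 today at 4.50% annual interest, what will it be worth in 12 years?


Future value formula: FV = PV × (1 + r)^t
FV = $12,000.00 × (1 + 0.045)^12
FV = $12,000.00 × 1.6958814
FV = $20,350.58

FV = PV × (1 + r)^t = $20,350.58


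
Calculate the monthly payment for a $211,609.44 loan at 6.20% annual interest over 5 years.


Loan payment formula: PMT = PV × r / (1 − (1 + r)^(−n))
Monthly rate r = 0.062/12 ≈ 0.00516667, n = 60 months
Denominator: 1 − (1 + 0.062/12)^(−60) = 0.2659675
PMT = $211,609.44 × (0.062/12) / 0.2659675
PMT = $4,110.71 per month

PMT = PV × r / (1-(1+r)^(-n)) = $4,110.71/month


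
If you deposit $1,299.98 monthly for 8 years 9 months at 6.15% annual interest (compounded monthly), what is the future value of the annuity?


Future value of an ordinary annuity: FV = PMT × ((1 + r)^n − 1) / r
Monthly rate r = 0.0615/12 = 0.005125, n = 105
FV = $1,299.98 × ((1 + 0.0615/12)^105 − 1) / (0.0615/12)
FV = $1,299.98 × 138.622473
FV = $180,206.44

FV = PMT × ((1+r)^n - 1)/r = $180,206.44


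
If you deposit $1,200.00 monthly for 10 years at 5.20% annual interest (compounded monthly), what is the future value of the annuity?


Future value of an ordinary annuity: FV = PMT × ((1 + r)^n − 1) / r
Monthly rate r = 0.052/12 ≈ 0.00433333, n = 120
FV = $1,200.00 × ((1 + 0.052/12)^120 − 1) / (0.052/12)
FV = $1,200.00 × 156.955173
FV = $188,346.21

FV = PMT × ((1+r)^n - 1)/r = $188,346.21


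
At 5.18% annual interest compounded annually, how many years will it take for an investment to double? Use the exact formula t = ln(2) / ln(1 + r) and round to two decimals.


Doubling condition: (1 + r)^t = 2
Take ln of both sides: t × ln(1 + r) = ln(2)
t = ln(2) / ln(1 + r)
t = 0.693147 / 0.050503
t = 13.72

t = ln(2) / ln(1 + r) = 13.72 years


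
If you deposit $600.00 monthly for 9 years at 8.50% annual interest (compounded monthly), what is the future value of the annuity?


Future value of an ordinary annuity: FV = PMT × ((1 + r)^n − 1) / r
Monthly rate r = 0.085/12 ≈ 0.00708333, n = 108
FV = $600.00 × ((1 + 0.085/12)^108 − 1) / (0.085/12)
FV = $600.00 × 161.393943
FV = $96,836.37

FV = PMT × ((1+r)^n - 1)/r = $96,836.37


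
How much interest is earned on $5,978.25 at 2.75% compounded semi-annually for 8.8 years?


Compound interest earned = final amount − principal.
A = P(1 + r/n)^(nt) = $5,978.25 × (1 + 0.0275/2)^(2 × 8.8) = $7,602.52
Interest = A − P = $7,602.52 − $5,978.25 = $1,624.27

Interest = A - P = $1,624.27


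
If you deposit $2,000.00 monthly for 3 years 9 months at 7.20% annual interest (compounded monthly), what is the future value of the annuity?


Future value of an ordinary annuity: FV = PMT × ((1 + r)^n − 1) / r
Monthly rate r = 0.072/12 = 0.006, n = 45
FV = $2,000.00 × ((1 + 0.072/12)^45 − 1) / (0.072/12)
FV = $2,000.00 × 51.484672
FV = $102,969.34

FV = PMT × ((1+r)^n - 1)/r = $102,969.34


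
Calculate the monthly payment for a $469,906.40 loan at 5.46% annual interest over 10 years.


Loan payment formula: PMT = PV × r / (1 − (1 + r)^(−n))
Monthly rate r = 0.0546/12 = 0.00455, n = 120 months
Denominator: 1 − (1 + 0.0546/12)^(−120) = 0.420020
PMT = $469,906.40 × (0.0546/12) / 0.420020
PMT = $5,090.41 per month

PMT = PV × r / (1-(1+r)^(-n)) = $5,090.41/month


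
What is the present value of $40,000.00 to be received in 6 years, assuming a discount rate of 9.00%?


Present value formula: PV = FV / (1 + r)^t
PV = $40,000.00 / (1 + 0.09)^6
PV = $40,000.00 / 1.677100
PV = $23,850.69

PV = FV / (1 + r)^t = $23,850.69


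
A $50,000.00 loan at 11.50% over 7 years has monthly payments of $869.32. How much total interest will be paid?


Total paid over the life of the loan = PMT × n.
Total paid = $869.32 × 84 = $73,022.88
Total interest = total paid − principal = $73,022.88 − $50,000.00 = $23,022.88

Total interest = (PMT × n) - PV = $23,022.88


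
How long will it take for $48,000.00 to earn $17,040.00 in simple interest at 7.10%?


Rearrange the simple interest formula for t:
I = P × r × t  ⇒  t = I / (P × r)
t = $17,040.00 / ($48,000.00 × 0.071)
t = 5

t = I/(P×r) = 5 years


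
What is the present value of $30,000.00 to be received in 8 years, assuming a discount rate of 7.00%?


Present value formula: PV = FV / (1 + r)^t
PV = $30,000.00 / (1 + 0.07)^8
PV = $30,000.00 / 1.718186
PV = $17,460.27

PV = FV / (1 + r)^t = $17,460.27


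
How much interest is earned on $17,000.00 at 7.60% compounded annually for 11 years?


Compound interest earned = final amount − principal.
A = P(1 + r/n)^(nt) = $17,000.00 × (1 + 0.076/1)^(1 × 11) = $38,052.56
Interest = A − P = $38,052.56 − $17,000.00 = $21,052.56

Interest = A - P = $21,052.56


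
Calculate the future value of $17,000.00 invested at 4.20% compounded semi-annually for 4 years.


Compound interest formula: A = P(1 + r/n)^(nt)
A = $17,000.00 × (1 + 0.042/2)^(2 × 4)
Growth factor: (1 + 0.042/2)^8 = 1.1808805
A = $17,000.00 × 1.1808805
A = $20,074.97

A = P(1 + r/n)^(nt) = $20,074.97


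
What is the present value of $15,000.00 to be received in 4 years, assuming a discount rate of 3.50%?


Present value formula: PV = FV / (1 + r)^t
PV = $15,000.00 / (1 + 0.035)^4
PV = $15,000.00 / 1.147523
PV = $13,071.63

PV = FV / (1 + r)^t = $13,071.63


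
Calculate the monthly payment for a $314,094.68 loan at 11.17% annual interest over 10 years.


Loan payment formula: PMT = PV × r / (1 − (1 + r)^(−n))
Monthly rate r = 0.1117/12 ≈ 0.00930833, n = 120 months
Denominator: 1 − (1 + 0.1117/12)^(−120) = 0.671045
PMT = $314,094.68 × (0.1117/12) / 0.671045
PMT = $4,356.93 per month

PMT = PV × r / (1-(1+r)^(-n)) = $4,356.93/month


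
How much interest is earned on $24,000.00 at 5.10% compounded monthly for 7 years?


Compound interest earned = final amount − principal.
A = P(1 + r/n)^(nt) = $24,000.00 × (1 + 0.051/12)^(12 × 7) = $34,270.93
Interest = A − P = $34,270.93 − $24,000.00 = $10,270.93

Interest = A - P = $10,270.93


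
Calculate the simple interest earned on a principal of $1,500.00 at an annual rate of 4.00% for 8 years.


Simple interest formula: I = P × r × t
I = $1,500.00 × 0.04 × 8
I = $480.00

I = P × r × t = $480.00


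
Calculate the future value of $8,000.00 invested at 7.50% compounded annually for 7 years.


Compound interest formula: A = P(1 + r/n)^(nt)
A = $8,000.00 × (1 + 0.075/1)^(1 × 7)
Growth factor: (1 + 0.075/1)^7 = 1.659049
A = $8,000.00 × 1.659049
A = $13,272.39

A = P(1 + r/n)^(nt) = $13,272.39


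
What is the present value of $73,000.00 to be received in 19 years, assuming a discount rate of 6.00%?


Present value formula: PV = FV / (1 + r)^t
PV = $73,000.00 / (1 + 0.06)^19
PV = $73,000.00 / 3.025600
PV = $24,127.45

PV = FV / (1 + r)^t = $24,127.45


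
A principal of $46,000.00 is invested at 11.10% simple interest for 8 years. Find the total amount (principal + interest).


Total amount formula: A = P(1 + rt) = P + P·r·t
Interest: I = P × r × t = $46,000.00 × 0.111 × 8 = $40,848.00
A = P + I = $46,000.00 + $40,848.00 = $86,848.00

A = P + I = P(1 + rt) = $86,848.00


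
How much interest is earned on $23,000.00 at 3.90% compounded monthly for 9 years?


Compound interest earned = final amount − principal.
A = P(1 + r/n)^(nt) = $23,000.00 × (1 + 0.039/12)^(12 × 9) = $32,652.62
Interest = A − P = $32,652.62 − $23,000.00 = $9,652.62

Interest = A - P = $9,652.62


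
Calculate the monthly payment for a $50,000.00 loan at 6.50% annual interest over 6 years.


Loan payment formula: PMT = PV × r / (1 − (1 + r)^(−n))
Monthly rate r = 0.065/12 ≈ 0.00541667, n = 72 months
Denominator: 1 − (1 + 0.065/12)^(−72) = 0.322230
PMT = $50,000.00 × (0.065/12) / 0.322230
PMT = $840.50 per month

PMT = PV × r / (1-(1+r)^(-n)) = $840.50/month


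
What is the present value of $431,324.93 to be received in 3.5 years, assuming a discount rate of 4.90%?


Present value formula: PV = FV / (1 + r)^t
PV = $431,324.93 / (1 + 0.049)^3.5
PV = $431,324.93 / 1.1822633
PV = $364,829.84

PV = FV / (1 + r)^t = $364,829.84


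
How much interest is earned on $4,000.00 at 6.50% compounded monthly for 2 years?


Compound interest earned = final amount − principal.
A = P(1 + r/n)^(nt) = $4,000.00 × (1 + 0.065/12)^(12 × 2) = $4,553.72
Interest = A − P = $4,553.72 − $4,000.00 = $553.72

Interest = A - P = $553.72


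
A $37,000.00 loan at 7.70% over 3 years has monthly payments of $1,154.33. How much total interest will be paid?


Total paid over the life of the loan = PMT × n.
Total paid = $1,154.33 × 36 = $41,555.88
Total interest = total paid − principal = $41,555.88 − $37,000.00 = $4,555.88

Total interest = (PMT × n) - PV = $4,555.88


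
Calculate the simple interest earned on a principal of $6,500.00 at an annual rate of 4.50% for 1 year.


Simple interest formula: I = P × r × t
I = $6,500.00 × 0.045 × 1
I = $292.50

I = P × r × t = $292.50


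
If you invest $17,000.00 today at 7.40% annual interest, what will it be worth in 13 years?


Future value formula: FV = PV × (1 + r)^t
FV = $17,000.00 × (1 + 0.074)^13
FV = $17,000.00 × 2.5296222
FV = $43,003.58

FV = PV × (1 + r)^t = $43,003.58


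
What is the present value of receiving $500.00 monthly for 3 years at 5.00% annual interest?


Present value of an ordinary annuity: PV = PMT × (1 − (1 + r)^(−n)) / r
Monthly rate r = 0.05/12 ≈ 0.00416667, n = 36
PV = $500.00 × (1 − (1 + 0.05/12)^(−36)) / (0.05/12)
PV = $500.00 × 33.365701
PV = $16,682.85

PV = PMT × (1-(1+r)^(-n))/r = $16,682.85


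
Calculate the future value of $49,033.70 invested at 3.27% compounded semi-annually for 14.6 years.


Compound interest formula: A = P(1 + r/n)^(nt)
A = $49,033.70 × (1 + 0.0327/2)^(2 × 14.6)
Growth factor: (1 + 0.0327/2)^29.2 = 1.605699
A = $49,033.70 × 1.605699
A = $78,733.36

A = P(1 + r/n)^(nt) = $78,733.36


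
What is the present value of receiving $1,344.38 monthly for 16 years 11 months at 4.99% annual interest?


Present value of an ordinary annuity: PV = PMT × (1 − (1 + r)^(−n)) / r
Monthly rate r = 0.0499/12 ≈ 0.00415833, n = 203
PV = $1,344.38 × (1 − (1 + 0.0499/12)^(−203)) / (0.0499/12)
PV = $1,344.38 × 136.910775
PV = $184,060.11

PV = PMT × (1-(1+r)^(-n))/r = $184,060.11


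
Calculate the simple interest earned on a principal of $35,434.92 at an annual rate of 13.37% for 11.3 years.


Simple interest formula: I = P × r × t
I = $35,434.92 × 0.1337 × 11.3
I = $53,535.43

I = P × r × t = $53,535.43


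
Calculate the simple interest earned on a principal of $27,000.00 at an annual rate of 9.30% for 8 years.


Simple interest formula: I = P × r × t
I = $27,000.00 × 0.093 × 8
I = $20,088.00

I = P × r × t = $20,088.00


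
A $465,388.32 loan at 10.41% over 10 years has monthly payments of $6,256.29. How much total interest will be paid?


Total paid over the life of the loan = PMT × n.
Total paid = $6,256.29 × 120 = $750,754.80
Total interest = total paid − principal = $750,754.80 − $465,388.32 = $285,366.48

Total interest = (PMT × n) - PV = $285,366.48


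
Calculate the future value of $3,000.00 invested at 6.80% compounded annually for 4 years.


Compound interest formula: A = P(1 + r/n)^(nt)
A = $3,000.00 × (1 + 0.068/1)^(1 × 4)
Growth factor: (1 + 0.068/1)^4 = 1.301023
A = $3,000.00 × 1.301023
A = $3,903.07

A = P(1 + r/n)^(nt) = $3,903.07


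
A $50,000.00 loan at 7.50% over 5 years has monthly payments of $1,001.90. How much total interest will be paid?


Total paid over the life of the loan = PMT × n.
Total paid = $1,001.90 × 60 = $60,114.00
Total interest = total paid − principal = $60,114.00 − $50,000.00 = $10,114.00

Total interest = (PMT × n) - PV = $10,114.00


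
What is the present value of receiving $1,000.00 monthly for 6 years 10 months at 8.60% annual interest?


Present value of an ordinary annuity: PV = PMT × (1 − (1 + r)^(−n)) / r
Monthly rate r = 0.086/12 ≈ 0.00716667, n = 82
PV = $1,000.00 × (1 − (1 + 0.086/12)^(−82)) / (0.086/12)
PV = $1,000.00 × 61.843546
PV = $61,843.55

PV = PMT × (1-(1+r)^(-n))/r = $61,843.55


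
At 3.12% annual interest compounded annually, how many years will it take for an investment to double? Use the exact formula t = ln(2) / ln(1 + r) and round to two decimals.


Doubling condition: (1 + r)^t = 2
Take ln of both sides: t × ln(1 + r) = ln(2)
t = ln(2) / ln(1 + r)
t = 0.693147 / 0.030723
t = 22.56

t = ln(2) / ln(1 + r) = 22.56 years


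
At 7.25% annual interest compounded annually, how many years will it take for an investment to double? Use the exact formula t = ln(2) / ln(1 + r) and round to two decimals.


Doubling condition: (1 + r)^t = 2
Take ln of both sides: t × ln(1 + r) = ln(2)
t = ln(2) / ln(1 + r)
t = 0.693147 / 0.069992
t = 9.90

t = ln(2) / ln(1 + r) = 9.90 years
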